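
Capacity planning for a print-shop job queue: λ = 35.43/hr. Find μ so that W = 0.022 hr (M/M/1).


W = 1/(μ−λ) ⇒ μ − λ = 1/W = 1/0.022 = 45.4545
μ = λ + 1/W = 35.43 + 45.4545 = 80.8845 per hr

Final: 80.8845 /hr


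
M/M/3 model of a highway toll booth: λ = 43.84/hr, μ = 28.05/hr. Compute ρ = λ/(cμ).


ρ = λ/(cμ) = 43.84/(3·28.05) = 43.84/84.15 = 0.5210

Final: 0.5210


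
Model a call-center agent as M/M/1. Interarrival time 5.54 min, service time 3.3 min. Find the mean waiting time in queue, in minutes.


λ = 60/5.54 = 10.8303 /hr
μ = 60/3.3 = 18.1818 /hr
ρ = λ/μ = 10.8303/18.1818 = 0.5957
Wq = ρ/(μ−λ) = 0.5957/(18.1818−10.8303) = 0.08103 hr
In minutes: 0.08103·60 = 4.862 min

Final: 4.862 min


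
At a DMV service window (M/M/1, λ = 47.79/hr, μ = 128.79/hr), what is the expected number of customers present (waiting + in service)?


ρ = λ/μ = 47.79/128.79 = 0.3711
L = ρ/(1−ρ) = 0.3711/(1 − 0.3711) = 0.3711/0.6289 = 0.5900

Final: 0.5900


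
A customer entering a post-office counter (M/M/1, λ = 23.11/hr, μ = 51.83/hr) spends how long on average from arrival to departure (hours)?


W = 1/(μ−λ) = 1/(51.83 − 23.11) = 1/28.72 = 0.03482 hr

Final: 0.03482 hr


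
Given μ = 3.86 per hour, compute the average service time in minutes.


Mean service time = 1/μ = 1/3.86 hour = 0.25907 hour
In minutes: 0.25907 × 60 = 15.5440 min

Final: 15.5440 min


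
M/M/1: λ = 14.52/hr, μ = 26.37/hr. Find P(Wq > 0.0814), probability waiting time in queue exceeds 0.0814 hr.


ρ = 14.52/26.37 = 0.5506
P(Wq > t) = ρ·e^{−(μ−λ)t} = 0.5506·e^{−0.9646}
= 0.5506·0.381139 = 0.209865

Final: 0.209865


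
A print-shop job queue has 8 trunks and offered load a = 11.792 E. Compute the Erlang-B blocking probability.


B(c,a) = (a^c/c!) / Σ_{k=0}^{c} a^k/k!
a^8/8! = 9272.124207
Σ terms (k=0..8): 1.00000 + 11.79200 + 69.52563 + 273.28208 + 805.63558 + 1900.01096 + 3734.15488 + 6290.45062 + 9272.12421 = 22357.975961
B = 9272.124207/22357.975961 = 0.414712

Final: 0.414712


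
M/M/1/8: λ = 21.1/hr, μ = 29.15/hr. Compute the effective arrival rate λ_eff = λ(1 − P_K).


ρ = 0.7238; P_K = (1−ρ)ρ^8/(1−ρ^9) = 0.022013
λ_eff = λ(1 − P_K) = 21.1·(1 − 0.022013) = 21.1·0.977987 = 20.6355 /hr

Final: 20.6355 /hr


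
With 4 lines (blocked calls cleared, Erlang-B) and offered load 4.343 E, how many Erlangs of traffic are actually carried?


B(4,4.343) = 0.342738 (Erlang-B)
Carried load = a(1 − B) = 4.343·(1 − 0.342738) = 4.343·0.657262 = 2.8545 E

Final: 2.8545 Erlangs


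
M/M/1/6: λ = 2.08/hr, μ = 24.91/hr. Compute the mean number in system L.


ρ = 2.08/24.91 = 0.08350
L = ρ[1 − (K+1)ρ^K + Kρ^(K+1)] / [(1−ρ)(1−ρ^(K+1))]
Numerator: 0.08350·(1 − 7·0.0000003390 + 6·0.00000002830) = 0.083500
Denominator: (0.9165)·(1.000000) = 0.916499
L = 0.083500/0.916499 = 0.09111

Final: 0.09111


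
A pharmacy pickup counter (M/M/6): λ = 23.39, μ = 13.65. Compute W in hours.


a = 1.7136; ρ = 0.2856; P₀ = 0.180121
Lq = P₀·a^c·ρ/(c!(1−ρ)²) = 0.003544
Wq = Lq/λ = 0.003544/23.39 = 0.0001515 hr
W = Wq + 1/μ = 0.0001515 + 0.07326 = 0.07341 hr

Final: 0.07341 hr


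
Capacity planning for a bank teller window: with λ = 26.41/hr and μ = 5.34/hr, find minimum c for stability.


Stability requires cμ > λ ⇔ c > λ/μ.
λ/μ = 26.41/5.34 = 4.9457
Minimum integer c = ⌊4.9457⌋ + 1 = 5
Check: 5·5.34 = 26.70 > 26.41, while 4·5.34 = 21.36 ≤ 26.41

Final: 5 servers


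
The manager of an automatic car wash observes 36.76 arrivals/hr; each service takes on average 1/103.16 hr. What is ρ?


ρ = λ/μ = 36.76/103.16 = 0.3563

Final: 0.3563


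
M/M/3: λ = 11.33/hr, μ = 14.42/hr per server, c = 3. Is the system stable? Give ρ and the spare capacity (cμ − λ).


Total capacity cμ = 3·14.42 = 43.26/hr
ρ = λ/(cμ) = 11.33/43.26 = 0.2619
Stable ⇔ ρ < 1: YES
Spare capacity = cμ − λ = 43.26 − 11.33 = 31.93/hr

Final: ρ = 0.2619; stable; margin = 31.93/hr


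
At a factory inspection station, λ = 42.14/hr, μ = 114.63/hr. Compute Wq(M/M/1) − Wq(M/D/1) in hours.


ρ = 42.14/114.63 = 0.3676
Wq(M/M/1) = ρ/(μ−λ) = 0.3676/72.49 = 0.005071 hr
Wq(M/D/1) = ρ/(2(μ−λ)) = 0.002536 hr
Savings = 0.005071 − 0.002536 = 0.002536 hr

Final: 0.002536 hr


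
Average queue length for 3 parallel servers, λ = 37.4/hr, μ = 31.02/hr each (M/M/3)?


a = λ/μ = 1.2057; ρ = a/3 = 0.4019
P₀ = 0.292323
Lq = P₀·a^c·ρ / (c!·(1−ρ)²) = 0.292323·1.75263·0.4019/(6·0.35773)
= 0.09593

Final: 0.09593


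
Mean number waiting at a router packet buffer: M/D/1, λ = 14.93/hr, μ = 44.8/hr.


ρ = 14.93/44.8 = 0.3333
M/D/1: Lq = ρ²/(2(1−ρ)) = 0.1111/(2·0.6667) = 0.08329

Final: 0.08329


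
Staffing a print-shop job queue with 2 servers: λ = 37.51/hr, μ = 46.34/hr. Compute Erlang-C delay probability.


a = λ/μ = 0.8095; ρ = a/2 = 0.4047
P₀ = 0.423765 (from M/M/c formula)
C(c,a) = [a^c/(c!(1−ρ))]·P₀ = [0.65521/(2·0.5953)]·0.423765
= 0.55035·0.423765 = 0.233217

Final: 0.233217


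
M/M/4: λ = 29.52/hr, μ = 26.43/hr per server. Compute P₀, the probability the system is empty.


a = λ/μ = 29.52/26.43 = 1.1169; ρ = a/c = 0.2792
Σ_{k=0}^{3} a^k/k! (terms k=0..3) = 1.00000 + 1.11691 + 0.62375 + 0.23222 = 2.97288
Tail: a^4/(4!(1−ρ)) = 1.55624/(24·0.7208) = 0.08996
P₀ = 1/(2.97288 + 0.08996) = 1/3.06285 = 0.326494

Final: 0.326494


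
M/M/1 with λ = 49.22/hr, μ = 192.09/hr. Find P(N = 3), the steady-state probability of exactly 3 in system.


ρ = 49.22/192.09 = 0.2562
P_n = (1−ρ)·ρ^n = (1 − 0.2562)·0.2562^3 = 0.7438·0.016823 = 0.012513

Final: 0.012513


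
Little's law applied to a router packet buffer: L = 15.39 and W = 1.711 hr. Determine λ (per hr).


λ = L/W = 15.39/1.711 = 8.9947 /hr

Final: 8.9947 /hr


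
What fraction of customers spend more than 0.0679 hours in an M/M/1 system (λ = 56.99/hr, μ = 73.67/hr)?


W ~ Exponential(μ−λ) for M/M/1.
μ − λ = 73.67 − 56.99 = 16.6800
P(W > t) = e^{−(μ−λ)t} = e^{−1.1326} = 0.322203

Final: 0.322203


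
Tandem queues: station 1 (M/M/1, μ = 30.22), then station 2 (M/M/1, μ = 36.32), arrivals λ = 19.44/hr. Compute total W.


Each node sees arrival rate λ = 19.44/hr (tandem ⇒ throughput preserved).
W₁ = 1/(μ₁−λ) = 1/(30.22−19.44) = 0.09276 hr
W₂ = 1/(μ₂−λ) = 1/(36.32−19.44) = 0.05924 hr
W_total = W₁ + W₂ = 0.09276 + 0.05924 = 0.15201 hr

Final: 0.15201 hr


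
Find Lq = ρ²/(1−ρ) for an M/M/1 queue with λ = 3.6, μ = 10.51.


ρ = 3.6/10.51 = 0.3425
Lq = ρ²/(1−ρ) = 0.1173/0.6575 = 0.1785

Final: 0.1785


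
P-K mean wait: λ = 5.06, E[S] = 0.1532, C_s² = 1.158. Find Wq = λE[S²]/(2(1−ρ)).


ρ = λ·E[S] = 5.06·0.1532 = 0.7752
E[S²] = E[S]²(1+C_s²) = 0.1532²·(1+1.158) = 0.050649
Wq = λ·E[S²]/(2(1−ρ)) = 5.06·0.050649/(2·0.2248) = 0.57000 hr

Final: 0.57000 hr


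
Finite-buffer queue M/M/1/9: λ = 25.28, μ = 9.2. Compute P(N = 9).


ρ = λ/μ = 25.28/9.2 = 2.7478
P_K = (1−ρ)ρ^K/(1−ρ^(K+1)) = (-1.7478·8931.063565)/(1 − 24541.009448)
= -15609.945883/-24540.009448 = 0.636102

Final: 0.636102


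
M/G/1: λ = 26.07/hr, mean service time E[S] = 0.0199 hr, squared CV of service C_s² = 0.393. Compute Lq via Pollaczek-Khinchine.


ρ = λ·E[S] = 26.07·0.0199 = 0.5188
Lq = ρ²(1+C_s²)/(2(1−ρ)) = 0.2691·(1+0.393)/(2·0.4812)
= 0.2691·1.3930/0.9624 = 0.38956

Final: 0.38956


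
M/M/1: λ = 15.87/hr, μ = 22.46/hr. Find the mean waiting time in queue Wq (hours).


ρ = 15.87/22.46 = 0.7066
Wq = ρ/(μ−λ) = 0.7066/(22.46 − 15.87) = 0.7066/6.59 = 0.1072 hr

Final: 0.1072 hr


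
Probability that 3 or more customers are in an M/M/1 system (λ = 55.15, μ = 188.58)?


ρ = 55.15/188.58 = 0.2924
P(N ≥ n) = ρ^n = 0.2924^3 = 0.025012

Final: 0.025012


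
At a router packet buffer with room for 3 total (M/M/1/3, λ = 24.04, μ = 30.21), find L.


ρ = 24.04/30.21 = 0.7958
L = ρ[1 − (K+1)ρ^K + Kρ^(K+1)] / [(1−ρ)(1−ρ^(K+1))]
Numerator: 0.7958·(1 − 4·0.503908 + 3·0.400991) = 0.149080
Denominator: (0.2042)·(0.599009) = 0.122340
L = 0.149080/0.122340 = 1.2186

Final: 1.2186


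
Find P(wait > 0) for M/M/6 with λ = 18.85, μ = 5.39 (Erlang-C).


a = λ/μ = 3.4972; ρ = a/6 = 0.5829
P₀ = 0.029049 (from M/M/c formula)
C(c,a) = [a^c/(c!(1−ρ))]·P₀ = [1829.51315/(720·0.4171)]·0.029049
= 6.09160·0.029049 = 0.176952

Final: 0.176952


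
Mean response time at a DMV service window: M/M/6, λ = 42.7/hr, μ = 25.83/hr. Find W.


a = 1.6531; ρ = 0.2755; P₀ = 0.191364
Lq = P₀·a^c·ρ/(c!(1−ρ)²) = 0.002847
Wq = Lq/λ = 0.002847/42.7 = 0.00006668 hr
W = Wq + 1/μ = 0.00006668 + 0.03871 = 0.03878 hr

Final: 0.03878 hr


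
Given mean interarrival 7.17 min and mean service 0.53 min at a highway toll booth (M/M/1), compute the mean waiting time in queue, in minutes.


λ = 60/7.17 = 8.3682 /hr
μ = 60/0.53 = 113.2075 /hr
ρ = λ/μ = 8.3682/113.2075 = 0.07392
Wq = ρ/(μ−λ) = 0.07392/(113.2075−8.3682) = 0.0007051 hr
In minutes: 0.0007051·60 = 0.04230 min

Final: 0.04230 min


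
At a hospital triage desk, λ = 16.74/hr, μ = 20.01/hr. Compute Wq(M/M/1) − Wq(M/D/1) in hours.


ρ = 16.74/20.01 = 0.8366
Wq(M/M/1) = ρ/(μ−λ) = 0.8366/3.27 = 0.25584 hr
Wq(M/D/1) = ρ/(2(μ−λ)) = 0.12792 hr
Savings = 0.25584 − 0.12792 = 0.12792 hr

Final: 0.12792 hr


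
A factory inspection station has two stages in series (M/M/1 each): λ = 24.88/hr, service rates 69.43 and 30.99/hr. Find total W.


Each node sees arrival rate λ = 24.88/hr (tandem ⇒ throughput preserved).
W₁ = 1/(μ₁−λ) = 1/(69.43−24.88) = 0.02245 hr
W₂ = 1/(μ₂−λ) = 1/(30.99−24.88) = 0.16367 hr
W_total = W₁ + W₂ = 0.02245 + 0.16367 = 0.18611 hr

Final: 0.18611 hr


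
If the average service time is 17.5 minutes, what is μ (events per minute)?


μ = 1/(service time) in consistent units.
1 minute = 1 min, so μ = 1/17.5 = 0.05714 per minute

Final: 0.05714 /min


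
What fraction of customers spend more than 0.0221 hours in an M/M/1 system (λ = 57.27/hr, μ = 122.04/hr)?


W ~ Exponential(μ−λ) for M/M/1.
μ − λ = 122.04 − 57.27 = 64.7700
P(W > t) = e^{−(μ−λ)t} = e^{−1.4314} = 0.238970

Final: 0.238970


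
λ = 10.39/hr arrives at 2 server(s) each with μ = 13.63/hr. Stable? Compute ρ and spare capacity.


Total capacity cμ = 2·13.63 = 27.26/hr
ρ = λ/(cμ) = 10.39/27.26 = 0.3811
Stable ⇔ ρ < 1: YES
Spare capacity = cμ − λ = 27.26 − 10.39 = 16.87/hr

Final: ρ = 0.3811; stable; margin = 16.87/hr


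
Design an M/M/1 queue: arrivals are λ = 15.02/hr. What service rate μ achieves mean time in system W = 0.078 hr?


W = 1/(μ−λ) ⇒ μ − λ = 1/W = 1/0.078 = 12.8205
μ = λ + 1/W = 15.02 + 12.8205 = 27.8405 per hr

Final: 27.8405 /hr


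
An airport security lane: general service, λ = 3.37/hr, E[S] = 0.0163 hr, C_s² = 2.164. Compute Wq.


ρ = λ·E[S] = 3.37·0.0163 = 0.05493
E[S²] = E[S]²(1+C_s²) = 0.0163²·(1+2.164) = 0.0008406
Wq = λ·E[S²]/(2(1−ρ)) = 3.37·0.0008406/(2·0.9451) = 0.001499 hr

Final: 0.001499 hr


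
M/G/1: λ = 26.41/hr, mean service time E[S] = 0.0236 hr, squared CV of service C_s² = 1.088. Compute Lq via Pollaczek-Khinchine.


ρ = λ·E[S] = 26.41·0.0236 = 0.6233
Lq = ρ²(1+C_s²)/(2(1−ρ)) = 0.3885·(1+1.088)/(2·0.3767)
= 0.3885·2.0880/0.7534 = 1.07656

Final: 1.07656


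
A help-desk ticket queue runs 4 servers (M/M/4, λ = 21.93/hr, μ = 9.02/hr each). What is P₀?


a = λ/μ = 21.93/9.02 = 2.4313; ρ = a/c = 0.6078
Σ_{k=0}^{3} a^k/k! (terms k=0..3) = 1.00000 + 2.43126 + 2.95552 + 2.39522 = 8.78200
Tail: a^4/(4!(1−ρ)) = 34.94044/(24·0.3922) = 3.71216
P₀ = 1/(8.78200 + 3.71216) = 1/12.49417 = 0.080037

Final: 0.080037


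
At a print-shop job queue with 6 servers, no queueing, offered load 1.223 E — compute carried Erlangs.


B(6,1.223) = 0.001368 (Erlang-B)
Carried load = a(1 − B) = 1.223·(1 − 0.001368) = 1.223·0.998632 = 1.2213 E

Final: 1.2213 Erlangs


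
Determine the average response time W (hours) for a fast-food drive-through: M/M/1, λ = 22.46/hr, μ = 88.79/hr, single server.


W = 1/(μ−λ) = 1/(88.79 − 22.46) = 1/66.33 = 0.01508 hr

Final: 0.01508 hr


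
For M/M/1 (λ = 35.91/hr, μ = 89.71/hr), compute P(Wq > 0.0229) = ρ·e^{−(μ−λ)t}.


ρ = 35.91/89.71 = 0.4003
P(Wq > t) = ρ·e^{−(μ−λ)t} = 0.4003·e^{−1.2320}
= 0.4003·0.291703 = 0.116766

Final: 0.116766


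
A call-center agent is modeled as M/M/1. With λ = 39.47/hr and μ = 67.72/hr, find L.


ρ = λ/μ = 39.47/67.72 = 0.5828
L = ρ/(1−ρ) = 0.5828/(1 − 0.5828) = 0.5828/0.4172 = 1.3972

Final: 1.3972


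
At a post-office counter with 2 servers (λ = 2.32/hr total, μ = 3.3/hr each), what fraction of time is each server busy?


ρ = λ/(cμ) = 2.32/(2·3.3) = 2.32/6.60 = 0.3515

Final: 0.3515


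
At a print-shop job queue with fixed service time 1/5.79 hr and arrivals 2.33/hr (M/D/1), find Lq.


ρ = 2.33/5.79 = 0.4024
M/D/1: Lq = ρ²/(2(1−ρ)) = 0.1619/(2·0.5976) = 0.13550

Final: 0.13550


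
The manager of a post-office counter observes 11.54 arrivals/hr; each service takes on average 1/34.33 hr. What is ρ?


ρ = λ/μ = 11.54/34.33 = 0.3361

Final: 0.3361


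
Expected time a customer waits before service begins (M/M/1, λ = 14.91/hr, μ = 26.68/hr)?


ρ = 14.91/26.68 = 0.5588
Wq = ρ/(μ−λ) = 0.5588/(26.68 − 14.91) = 0.5588/11.77 = 0.04748 hr

Final: 0.04748 hr


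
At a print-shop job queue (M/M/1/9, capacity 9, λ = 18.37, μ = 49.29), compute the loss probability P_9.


ρ = λ/μ = 18.37/49.29 = 0.3727
P_K = (1−ρ)ρ^K/(1−ρ^(K+1)) = (0.6273·0.0001387)/(1 − 0.00005170)
= 0.00008702/0.999948 = 0.00008703

Final: 0.00008703


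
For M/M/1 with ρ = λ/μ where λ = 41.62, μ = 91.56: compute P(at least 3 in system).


ρ = 41.62/91.56 = 0.4546
P(N ≥ n) = ρ^n = 0.4546^3 = 0.093927

Final: 0.093927


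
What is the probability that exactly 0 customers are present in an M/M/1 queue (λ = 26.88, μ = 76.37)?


ρ = 26.88/76.37 = 0.3520
P_n = (1−ρ)·ρ^n = (1 − 0.3520)·0.3520^0 = 0.6480·1.000000 = 0.648029

Final: 0.648029


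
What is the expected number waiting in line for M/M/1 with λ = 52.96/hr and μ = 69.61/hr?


ρ = 52.96/69.61 = 0.7608
Lq = ρ²/(1−ρ) = 0.5788/0.2392 = 2.4200

Final: 2.4200


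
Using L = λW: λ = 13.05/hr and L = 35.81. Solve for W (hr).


W = L/λ = 35.81/13.05 = 2.7441 hr

Final: 2.7441 hr


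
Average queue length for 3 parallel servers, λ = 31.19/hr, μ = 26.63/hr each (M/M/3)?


a = λ/μ = 1.1712; ρ = a/3 = 0.3904
P₀ = 0.303360
Lq = P₀·a^c·ρ / (c!·(1−ρ)²) = 0.303360·1.60669·0.3904/(6·0.37160)
= 0.08535

Final: 0.08535


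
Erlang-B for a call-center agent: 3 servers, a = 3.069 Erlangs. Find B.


B(c,a) = (a^c/c!) / Σ_{k=0}^{c} a^k/k!
a^3/3! = 4.817696
Σ terms (k=0..3): 1.00000 + 3.06900 + 4.70938 + 4.81770 = 13.596077
B = 4.817696/13.596077 = 0.354345

Final: 0.354345


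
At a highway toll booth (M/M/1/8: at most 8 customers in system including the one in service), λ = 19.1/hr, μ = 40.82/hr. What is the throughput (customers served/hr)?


ρ = 0.4679; P_K = (1−ρ)ρ^8/(1−ρ^9) = 0.001224
λ_eff = λ(1 − P_K) = 19.1·(1 − 0.001224) = 19.1·0.998776 = 19.0766 /hr

Final: 19.0766 /hr


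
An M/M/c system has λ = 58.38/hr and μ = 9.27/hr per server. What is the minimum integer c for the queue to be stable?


Stability requires cμ > λ ⇔ c > λ/μ.
λ/μ = 58.38/9.27 = 6.2977
Minimum integer c = ⌊6.2977⌋ + 1 = 7
Check: 7·9.27 = 64.89 > 58.38, while 6·9.27 = 55.62 ≤ 58.38

Final: 7 servers


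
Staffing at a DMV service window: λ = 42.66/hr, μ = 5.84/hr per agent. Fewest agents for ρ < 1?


Stability requires cμ > λ ⇔ c > λ/μ.
λ/μ = 42.66/5.84 = 7.3048
Minimum integer c = ⌊7.3048⌋ + 1 = 8
Check: 8·5.84 = 46.72 > 42.66, while 7·5.84 = 40.88 ≤ 42.66

Final: 8 servers


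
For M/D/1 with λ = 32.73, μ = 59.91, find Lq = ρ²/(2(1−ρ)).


ρ = 32.73/59.91 = 0.5463
M/D/1: Lq = ρ²/(2(1−ρ)) = 0.2985/(2·0.4537) = 0.32894

Final: 0.32894


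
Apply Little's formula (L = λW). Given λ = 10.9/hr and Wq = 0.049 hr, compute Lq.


Lq = λWq = 10.9·0.049 = 0.5341

Final: 0.5341


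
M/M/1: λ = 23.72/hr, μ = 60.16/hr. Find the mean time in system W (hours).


W = 1/(μ−λ) = 1/(60.16 − 23.72) = 1/36.44 = 0.02744 hr

Final: 0.02744 hr


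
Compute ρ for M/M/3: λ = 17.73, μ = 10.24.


ρ = λ/(cμ) = 17.73/(3·10.24) = 17.73/30.72 = 0.5771

Final: 0.5771


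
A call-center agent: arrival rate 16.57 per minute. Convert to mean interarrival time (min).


Mean interarrival time = 1/λ = 1/16.57 minute = 0.06035 minute
In minutes: 0.06035 × 1 = 0.06035 min

Final: 0.06035 min


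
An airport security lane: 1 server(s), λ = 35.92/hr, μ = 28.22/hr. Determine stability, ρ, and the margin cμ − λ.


Total capacity cμ = 1·28.22 = 28.22/hr
ρ = λ/(cμ) = 35.92/28.22 = 1.2729
Stable ⇔ ρ < 1: NO
Spare capacity = cμ − λ = 28.22 − 35.92 = -7.70/hr

Final: ρ = 1.2729; unstable; margin = -7.70/hr


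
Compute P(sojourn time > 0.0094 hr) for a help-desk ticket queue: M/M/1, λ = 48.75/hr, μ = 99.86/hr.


W ~ Exponential(μ−λ) for M/M/1.
μ − λ = 99.86 − 48.75 = 51.1100
P(W > t) = e^{−(μ−λ)t} = e^{−0.4804} = 0.618515

Final: 0.618515


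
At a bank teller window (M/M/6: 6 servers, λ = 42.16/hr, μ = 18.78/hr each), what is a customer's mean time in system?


a = 2.2449; ρ = 0.3742; P₀ = 0.105619
Lq = P₀·a^c·ρ/(c!(1−ρ)²) = 0.01794
Wq = Lq/λ = 0.01794/42.16 = 0.0004255 hr
W = Wq + 1/μ = 0.0004255 + 0.05325 = 0.05367 hr

Final: 0.05367 hr


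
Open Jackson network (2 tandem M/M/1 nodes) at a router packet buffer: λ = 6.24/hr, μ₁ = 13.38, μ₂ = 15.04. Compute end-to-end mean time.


Each node sees arrival rate λ = 6.24/hr (tandem ⇒ throughput preserved).
W₁ = 1/(μ₁−λ) = 1/(13.38−6.24) = 0.14006 hr
W₂ = 1/(μ₂−λ) = 1/(15.04−6.24) = 0.11364 hr
W_total = W₁ + W₂ = 0.14006 + 0.11364 = 0.25369 hr

Final: 0.25369 hr


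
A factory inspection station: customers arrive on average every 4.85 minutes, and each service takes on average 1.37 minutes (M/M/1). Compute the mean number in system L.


λ = 60/4.85 = 12.3711 /hr
μ = 60/1.37 = 43.7956 /hr
ρ = λ/μ = 12.3711/43.7956 = 0.2825
L = ρ/(1−ρ) = 0.2825/0.7175 = 0.3937

Final: 0.3937


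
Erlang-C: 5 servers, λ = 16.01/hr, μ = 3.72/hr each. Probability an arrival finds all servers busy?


a = λ/μ = 4.3038; ρ = a/5 = 0.8608
P₀ = 0.007662 (from M/M/c formula)
C(c,a) = [a^c/(c!(1−ρ))]·P₀ = [1476.52893/(120·0.1392)]·0.007662
= 88.36370·0.007662 = 0.677067

Final: 0.677067


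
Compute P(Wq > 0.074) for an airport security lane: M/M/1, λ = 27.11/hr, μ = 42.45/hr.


ρ = 27.11/42.45 = 0.6386
P(Wq > t) = ρ·e^{−(μ−λ)t} = 0.6386·e^{−1.1352}
= 0.6386·0.321371 = 0.205238

Final: 0.205238


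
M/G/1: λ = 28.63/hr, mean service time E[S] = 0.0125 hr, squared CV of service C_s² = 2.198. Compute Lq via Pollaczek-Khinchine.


ρ = λ·E[S] = 28.63·0.0125 = 0.3579
Lq = ρ²(1+C_s²)/(2(1−ρ)) = 0.1281·(1+2.198)/(2·0.6421)
= 0.1281·3.1980/1.2843 = 0.31893

Final: 0.31893


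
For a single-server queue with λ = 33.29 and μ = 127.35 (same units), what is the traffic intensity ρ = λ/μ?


ρ = λ/μ = 33.29/127.35 = 0.2614

Final: 0.2614


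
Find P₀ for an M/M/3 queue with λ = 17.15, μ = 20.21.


a = λ/μ = 17.15/20.21 = 0.8486; ρ = a/c = 0.2829
Σ_{k=0}^{2} a^k/k! (terms k=0..2) = 1.00000 + 0.84859 + 0.36005 = 2.20864
Tail: a^3/(3!(1−ρ)) = 0.61107/(6·0.7171) = 0.14202
P₀ = 1/(2.20864 + 0.14202) = 1/2.35066 = 0.425413

Final: 0.425413


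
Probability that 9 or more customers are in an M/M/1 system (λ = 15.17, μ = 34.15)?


ρ = 15.17/34.15 = 0.4442
P(N ≥ n) = ρ^n = 0.4442^9 = 0.0006735

Final: 0.0006735


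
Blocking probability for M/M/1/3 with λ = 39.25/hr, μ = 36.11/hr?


ρ = λ/μ = 39.25/36.11 = 1.0870
P_K = (1−ρ)ρ^K/(1−ρ^(K+1)) = (-0.08696·1.284211)/(1 − 1.395882)
= -0.111671/-0.395882 = 0.282080

Final: 0.282080


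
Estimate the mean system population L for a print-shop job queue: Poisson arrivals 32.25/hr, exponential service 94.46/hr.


ρ = λ/μ = 32.25/94.46 = 0.3414
L = ρ/(1−ρ) = 0.3414/(1 − 0.3414) = 0.3414/0.6586 = 0.5184

Final: 0.5184


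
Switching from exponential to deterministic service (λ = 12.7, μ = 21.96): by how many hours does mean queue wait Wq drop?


ρ = 12.7/21.96 = 0.5783
Wq(M/M/1) = ρ/(μ−λ) = 0.5783/9.26 = 0.06245 hr
Wq(M/D/1) = ρ/(2(μ−λ)) = 0.03123 hr
Savings = 0.06245 − 0.03123 = 0.03123 hr

Final: 0.03123 hr


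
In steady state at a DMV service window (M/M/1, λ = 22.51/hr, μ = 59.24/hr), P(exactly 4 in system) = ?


ρ = 22.51/59.24 = 0.3800
P_n = (1−ρ)·ρ^n = (1 − 0.3800)·0.3800^4 = 0.6200·0.020847 = 0.012926

Final: 0.012926


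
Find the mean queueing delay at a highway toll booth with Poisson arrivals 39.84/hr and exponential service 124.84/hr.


ρ = 39.84/124.84 = 0.3191
Wq = ρ/(μ−λ) = 0.3191/(124.84 − 39.84) = 0.3191/85.00 = 0.003754 hr

Final: 0.003754 hr


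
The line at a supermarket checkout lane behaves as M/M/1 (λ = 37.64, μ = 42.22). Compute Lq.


ρ = 37.64/42.22 = 0.8915
Lq = ρ²/(1−ρ) = 0.7948/0.1085 = 7.3268

Final: 7.3268


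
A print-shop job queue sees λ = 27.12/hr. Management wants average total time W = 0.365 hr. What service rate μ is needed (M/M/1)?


W = 1/(μ−λ) ⇒ μ − λ = 1/W = 1/0.365 = 2.7397
μ = λ + 1/W = 27.12 + 2.7397 = 29.8597 per hr

Final: 29.8597 /hr


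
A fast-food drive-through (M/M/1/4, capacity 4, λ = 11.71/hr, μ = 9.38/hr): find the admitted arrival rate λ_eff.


ρ = 1.2484; P_K = (1−ρ)ρ^4/(1−ρ^5) = 0.296882
λ_eff = λ(1 − P_K) = 11.71·(1 − 0.296882) = 11.71·0.703118 = 8.2335 /hr

Final: 8.2335 /hr


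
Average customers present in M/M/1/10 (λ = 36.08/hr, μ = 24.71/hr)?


ρ = 36.08/24.71 = 1.4601
L = ρ[1 − (K+1)ρ^K + Kρ^(K+1)] / [(1−ρ)(1−ρ^(K+1))]
Numerator: 1.4601·(1 − 11·44.049181 + 10·64.317865) = 233.092950
Denominator: (-0.4601)·(-63.317865) = 29.134930
L = 233.092950/29.134930 = 8.0005

Final: 8.0005


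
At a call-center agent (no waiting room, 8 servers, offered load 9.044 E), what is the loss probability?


B(c,a) = (a^c/c!) / Σ_{k=0}^{c} a^k/k!
a^8/8! = 1110.104609
Σ terms (k=0..8): 1.00000 + 9.04400 + 40.89697 + 123.29073 + 278.76033 + 504.22169 + 760.03016 + 981.95896 + 1110.10461 = 3809.307447
B = 1110.104609/3809.307447 = 0.291419

Final: 0.291419


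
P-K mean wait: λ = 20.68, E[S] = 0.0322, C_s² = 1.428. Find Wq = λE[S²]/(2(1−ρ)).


ρ = λ·E[S] = 20.68·0.0322 = 0.6659
E[S²] = E[S]²(1+C_s²) = 0.0322²·(1+1.428) = 0.002517
Wq = λ·E[S²]/(2(1−ρ)) = 20.68·0.002517/(2·0.3341) = 0.07791 hr

Final: 0.07791 hr


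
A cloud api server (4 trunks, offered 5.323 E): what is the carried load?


B(4,5.323) = 0.423013 (Erlang-B)
Carried load = a(1 − B) = 5.323·(1 − 0.423013) = 5.323·0.576987 = 3.0713 E

Final: 3.0713 Erlangs


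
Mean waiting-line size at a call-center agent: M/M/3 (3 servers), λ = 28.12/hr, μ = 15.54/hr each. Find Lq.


a = λ/μ = 1.8095; ρ = a/3 = 0.6032
P₀ = 0.144191
Lq = P₀·a^c·ρ / (c!·(1−ρ)²) = 0.144191·5.92506·0.6032/(6·0.15747)
= 0.54541

Final: 0.54541


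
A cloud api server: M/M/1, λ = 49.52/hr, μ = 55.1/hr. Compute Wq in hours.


ρ = 49.52/55.1 = 0.8987
Wq = ρ/(μ−λ) = 0.8987/(55.1 − 49.52) = 0.8987/5.58 = 0.1611 hr

Final: 0.1611 hr


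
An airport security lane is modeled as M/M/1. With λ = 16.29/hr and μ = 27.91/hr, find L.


ρ = λ/μ = 16.29/27.91 = 0.5837
L = ρ/(1−ρ) = 0.5837/(1 − 0.5837) = 0.5837/0.4163 = 1.4019

Final: 1.4019


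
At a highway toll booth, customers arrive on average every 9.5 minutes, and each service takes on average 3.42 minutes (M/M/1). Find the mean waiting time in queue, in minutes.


λ = 60/9.5 = 6.3158 /hr
μ = 60/3.42 = 17.5439 /hr
ρ = λ/μ = 6.3158/17.5439 = 0.3600
Wq = ρ/(μ−λ) = 0.3600/(17.5439−6.3158) = 0.03206 hr
In minutes: 0.03206·60 = 1.924 min

Final: 1.924 min


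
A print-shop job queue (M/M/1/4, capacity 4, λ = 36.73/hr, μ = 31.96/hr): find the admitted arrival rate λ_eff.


ρ = 1.1492; P_K = (1−ρ)ρ^4/(1−ρ^5) = 0.259113
λ_eff = λ(1 − P_K) = 36.73·(1 − 0.259113) = 36.73·0.740887 = 27.2128 /hr

Final: 27.2128 /hr


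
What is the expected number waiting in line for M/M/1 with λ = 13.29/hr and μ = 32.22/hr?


ρ = 13.29/32.22 = 0.4125
Lq = ρ²/(1−ρ) = 0.1701/0.5875 = 0.2896

Final: 0.2896


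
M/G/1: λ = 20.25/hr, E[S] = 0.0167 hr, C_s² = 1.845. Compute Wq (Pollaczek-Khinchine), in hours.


ρ = λ·E[S] = 20.25·0.0167 = 0.3382
E[S²] = E[S]²(1+C_s²) = 0.0167²·(1+1.845) = 0.0007934
Wq = λ·E[S²]/(2(1−ρ)) = 20.25·0.0007934/(2·0.6618) = 0.01214 hr

Final: 0.01214 hr


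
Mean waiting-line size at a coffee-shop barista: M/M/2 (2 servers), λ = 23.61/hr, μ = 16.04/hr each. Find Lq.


a = λ/μ = 1.4719; ρ = a/2 = 0.7360
P₀ = 0.152092
Lq = P₀·a^c·ρ / (c!·(1−ρ)²) = 0.152092·2.16662·0.7360/(2·0.06971)
= 1.73949

Final: 1.73949


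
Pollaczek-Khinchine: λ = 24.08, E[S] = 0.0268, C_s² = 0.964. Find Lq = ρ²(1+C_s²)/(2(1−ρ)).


ρ = λ·E[S] = 24.08·0.0268 = 0.6453
Lq = ρ²(1+C_s²)/(2(1−ρ)) = 0.4165·(1+0.964)/(2·0.3547)
= 0.4165·1.9640/0.7093 = 1.15315

Final: 1.15315


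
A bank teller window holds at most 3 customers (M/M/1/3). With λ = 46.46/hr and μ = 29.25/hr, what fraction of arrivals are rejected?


ρ = λ/μ = 46.46/29.25 = 1.5884
P_K = (1−ρ)ρ^K/(1−ρ^(K+1)) = (-0.5884·4.007375)/(1 − 6.365219)
= -2.357844/-5.365219 = 0.439468

Final: 0.439468


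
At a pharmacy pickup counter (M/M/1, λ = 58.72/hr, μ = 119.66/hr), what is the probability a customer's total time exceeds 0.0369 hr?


W ~ Exponential(μ−λ) for M/M/1.
μ − λ = 119.66 − 58.72 = 60.9400
P(W > t) = e^{−(μ−λ)t} = e^{−2.2487} = 0.105538

Final: 0.105538


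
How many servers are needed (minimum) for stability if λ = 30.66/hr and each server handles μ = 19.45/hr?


Stability requires cμ > λ ⇔ c > λ/μ.
λ/μ = 30.66/19.45 = 1.5763
Minimum integer c = ⌊1.5763⌋ + 1 = 2
Check: 2·19.45 = 38.90 > 30.66, while 1·19.45 = 19.45 ≤ 30.66

Final: 2 servers


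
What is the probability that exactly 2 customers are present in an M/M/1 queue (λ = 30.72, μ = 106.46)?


ρ = 30.72/106.46 = 0.2886
P_n = (1−ρ)·ρ^n = (1 − 0.2886)·0.2886^2 = 0.7114·0.083266 = 0.059239

Final: 0.059239


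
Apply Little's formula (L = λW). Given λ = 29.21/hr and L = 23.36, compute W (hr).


W = L/λ = 23.36/29.21 = 0.7997 hr

Final: 0.7997 hr


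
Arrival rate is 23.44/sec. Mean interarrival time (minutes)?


Mean interarrival time = 1/λ = 1/23.44 second = 0.04266 second
In minutes: 0.04266 × 0.0166667 = 0.0007110 min

Final: 0.0007110 min


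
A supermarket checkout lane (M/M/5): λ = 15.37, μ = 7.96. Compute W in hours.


a = 1.9309; ρ = 0.3862; P₀ = 0.144122
Lq = P₀·a^c·ρ/(c!(1−ρ)²) = 0.03304
Wq = Lq/λ = 0.03304/15.37 = 0.002150 hr
W = Wq + 1/μ = 0.002150 + 0.12563 = 0.12778 hr

Final: 0.12778 hr


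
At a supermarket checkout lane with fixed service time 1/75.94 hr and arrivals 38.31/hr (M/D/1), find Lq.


ρ = 38.31/75.94 = 0.5045
M/D/1: Lq = ρ²/(2(1−ρ)) = 0.2545/(2·0.4955) = 0.25680

Final: 0.25680


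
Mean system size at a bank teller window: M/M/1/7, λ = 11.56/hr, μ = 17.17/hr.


ρ = 11.56/17.17 = 0.6733
L = ρ[1 − (K+1)ρ^K + Kρ^(K+1)] / [(1−ρ)(1−ρ^(K+1))]
Numerator: 0.6733·(1 − 8·0.062707 + 7·0.042218) = 0.534490
Denominator: (0.3267)·(0.957782) = 0.312939
L = 0.534490/0.312939 = 1.7080

Final: 1.7080


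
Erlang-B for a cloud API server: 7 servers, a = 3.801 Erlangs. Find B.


B(c,a) = (a^c/c!) / Σ_{k=0}^{c} a^k/k!
a^7/7! = 2.274336
Σ terms (k=0..7): 1.00000 + 3.80100 + 7.22380 + 9.15256 + 8.69722 + 6.61162 + 4.18846 + 2.27434 = 42.948994
B = 2.274336/42.948994 = 0.052954

Final: 0.052954


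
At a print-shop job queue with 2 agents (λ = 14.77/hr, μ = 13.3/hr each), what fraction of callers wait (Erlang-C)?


a = λ/μ = 1.1105; ρ = a/2 = 0.5553
P₀ = 0.285956 (from M/M/c formula)
C(c,a) = [a^c/(c!(1−ρ))]·P₀ = [1.23327/(2·0.4447)]·0.285956
= 1.38652·0.285956 = 0.396482

Final: 0.396482


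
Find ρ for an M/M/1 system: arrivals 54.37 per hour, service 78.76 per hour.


ρ = λ/μ = 54.37/78.76 = 0.6903

Final: 0.6903


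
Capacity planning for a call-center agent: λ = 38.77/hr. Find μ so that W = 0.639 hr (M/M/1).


W = 1/(μ−λ) ⇒ μ − λ = 1/W = 1/0.639 = 1.5649
μ = λ + 1/W = 38.77 + 1.5649 = 40.3349 per hr

Final: 40.3349 /hr


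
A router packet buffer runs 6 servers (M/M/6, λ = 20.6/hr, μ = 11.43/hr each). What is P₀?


a = λ/μ = 20.6/11.43 = 1.8023; ρ = a/c = 0.3004
Σ_{k=0}^{5} a^k/k! (terms k=0..5) = 1.00000 + 1.80227 + 1.62410 + 0.97569 + 0.43962 + 0.15846 = 6.00014
Tail: a^6/(6!(1−ρ)) = 34.27093/(720·0.6996) = 0.06803
P₀ = 1/(6.00014 + 0.06803) = 1/6.06817 = 0.164794

Final: 0.164794


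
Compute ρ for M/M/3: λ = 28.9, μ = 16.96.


ρ = λ/(cμ) = 28.9/(3·16.96) = 28.9/50.88 = 0.5680

Final: 0.5680


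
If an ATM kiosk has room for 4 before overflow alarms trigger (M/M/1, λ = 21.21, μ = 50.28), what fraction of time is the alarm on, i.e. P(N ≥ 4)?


ρ = 21.21/50.28 = 0.4218
P(N ≥ n) = ρ^n = 0.4218^4 = 0.031665

Final: 0.031665


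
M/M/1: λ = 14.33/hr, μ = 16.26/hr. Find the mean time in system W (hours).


W = 1/(μ−λ) = 1/(16.26 − 14.33) = 1/1.93 = 0.5181 hr

Final: 0.5181 hr


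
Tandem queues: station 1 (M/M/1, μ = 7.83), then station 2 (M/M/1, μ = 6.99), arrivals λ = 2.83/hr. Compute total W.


Each node sees arrival rate λ = 2.83/hr (tandem ⇒ throughput preserved).
W₁ = 1/(μ₁−λ) = 1/(7.83−2.83) = 0.20000 hr
W₂ = 1/(μ₂−λ) = 1/(6.99−2.83) = 0.24038 hr
W_total = W₁ + W₂ = 0.20000 + 0.24038 = 0.44038 hr

Final: 0.44038 hr


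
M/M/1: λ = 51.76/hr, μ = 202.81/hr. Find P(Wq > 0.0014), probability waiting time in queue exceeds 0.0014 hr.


ρ = 51.76/202.81 = 0.2552
P(Wq > t) = ρ·e^{−(μ−λ)t} = 0.2552·e^{−0.2115}
= 0.2552·0.809394 = 0.206569

Final: 0.206569


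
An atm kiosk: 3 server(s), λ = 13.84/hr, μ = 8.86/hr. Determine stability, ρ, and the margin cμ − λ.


Total capacity cμ = 3·8.86 = 26.58/hr
ρ = λ/(cμ) = 13.84/26.58 = 0.5207
Stable ⇔ ρ < 1: YES
Spare capacity = cμ − λ = 26.58 − 13.84 = 12.74/hr

Final: ρ = 0.5207; stable; margin = 12.74/hr


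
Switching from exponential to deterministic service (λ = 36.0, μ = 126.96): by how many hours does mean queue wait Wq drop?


ρ = 36.0/126.96 = 0.2836
Wq(M/M/1) = ρ/(μ−λ) = 0.2836/90.96 = 0.003117 hr
Wq(M/D/1) = ρ/(2(μ−λ)) = 0.001559 hr
Savings = 0.003117 − 0.001559 = 0.001559 hr

Final: 0.001559 hr


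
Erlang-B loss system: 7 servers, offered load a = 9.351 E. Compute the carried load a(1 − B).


B(7,9.351) = 0.378904 (Erlang-B)
Carried load = a(1 − B) = 9.351·(1 − 0.378904) = 9.351·0.621096 = 5.8079 E

Final: 5.8079 Erlangs


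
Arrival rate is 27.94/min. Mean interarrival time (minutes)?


Mean interarrival time = 1/λ = 1/27.94 minute = 0.03579 minute
In minutes: 0.03579 × 1 = 0.03579 min

Final: 0.03579 min


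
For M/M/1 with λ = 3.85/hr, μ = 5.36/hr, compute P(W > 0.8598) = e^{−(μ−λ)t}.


W ~ Exponential(μ−λ) for M/M/1.
μ − λ = 5.36 − 3.85 = 1.5100
P(W > t) = e^{−(μ−λ)t} = e^{−1.2983} = 0.272996

Final: 0.272996


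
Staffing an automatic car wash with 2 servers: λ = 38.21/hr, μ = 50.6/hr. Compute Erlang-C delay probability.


a = λ/μ = 0.7551; ρ = a/2 = 0.3776
P₀ = 0.451833 (from M/M/c formula)
C(c,a) = [a^c/(c!(1−ρ))]·P₀ = [0.57023/(2·0.6224)]·0.451833
= 0.45807·0.451833 = 0.206971

Final: 0.206971


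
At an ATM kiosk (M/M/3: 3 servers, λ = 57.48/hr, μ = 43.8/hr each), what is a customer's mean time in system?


a = 1.3123; ρ = 0.4374; P₀ = 0.260212
Lq = P₀·a^c·ρ/(c!(1−ρ)²) = 0.13549
Wq = Lq/λ = 0.13549/57.48 = 0.002357 hr
W = Wq + 1/μ = 0.002357 + 0.02283 = 0.02519 hr

Final: 0.02519 hr


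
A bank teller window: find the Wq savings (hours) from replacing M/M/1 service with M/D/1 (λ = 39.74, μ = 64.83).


ρ = 39.74/64.83 = 0.6130
Wq(M/M/1) = ρ/(μ−λ) = 0.6130/25.09 = 0.02443 hr
Wq(M/D/1) = ρ/(2(μ−λ)) = 0.01222 hr
Savings = 0.02443 − 0.01222 = 0.01222 hr

Final: 0.01222 hr


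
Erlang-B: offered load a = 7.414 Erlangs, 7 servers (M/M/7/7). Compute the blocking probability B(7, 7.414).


B(c,a) = (a^c/c!) / Σ_{k=0}^{c} a^k/k!
a^7/7! = 244.307914
Σ terms (k=0..7): 1.00000 + 7.41400 + 27.48370 + 67.92138 + 125.89228 + 186.67307 + 230.66569 + 244.30791 = 891.358020
B = 244.307914/891.358020 = 0.274085

Final: 0.274085


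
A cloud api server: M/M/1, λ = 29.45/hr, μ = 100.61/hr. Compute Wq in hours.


ρ = 29.45/100.61 = 0.2927
Wq = ρ/(μ−λ) = 0.2927/(100.61 − 29.45) = 0.2927/71.16 = 0.004113 hr

Final: 0.004113 hr


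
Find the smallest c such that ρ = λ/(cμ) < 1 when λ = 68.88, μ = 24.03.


Stability requires cμ > λ ⇔ c > λ/μ.
λ/μ = 68.88/24.03 = 2.8664
Minimum integer c = ⌊2.8664⌋ + 1 = 3
Check: 3·24.03 = 72.09 > 68.88, while 2·24.03 = 48.06 ≤ 68.88

Final: 3 servers


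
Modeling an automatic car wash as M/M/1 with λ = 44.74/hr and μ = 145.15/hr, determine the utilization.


ρ = λ/μ = 44.74/145.15 = 0.3082

Final: 0.3082


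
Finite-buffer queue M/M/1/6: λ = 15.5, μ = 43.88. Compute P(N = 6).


ρ = λ/μ = 15.5/43.88 = 0.3532
P_K = (1−ρ)ρ^K/(1−ρ^(K+1)) = (0.6468·0.001943)/(1 − 0.0006862)
= 0.001256/0.999314 = 0.001257

Final: 0.001257


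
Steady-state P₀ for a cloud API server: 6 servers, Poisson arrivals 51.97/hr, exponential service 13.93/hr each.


a = λ/μ = 51.97/13.93 = 3.7308; ρ = a/c = 0.6218
Σ_{k=0}^{5} a^k/k! (terms k=0..5) = 1.00000 + 3.73080 + 6.95942 + 8.65473 + 8.07226 + 6.02319 = 34.44040
Tail: a^6/(6!(1−ρ)) = 2696.55698/(720·0.3782) = 9.90273
P₀ = 1/(34.44040 + 9.90273) = 1/44.34313 = 0.022551

Final: 0.022551


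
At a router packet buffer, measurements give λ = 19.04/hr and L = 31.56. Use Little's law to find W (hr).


W = L/λ = 31.56/19.04 = 1.6576 hr

Final: 1.6576 hr


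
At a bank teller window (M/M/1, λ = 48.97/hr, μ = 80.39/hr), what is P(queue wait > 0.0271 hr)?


ρ = 48.97/80.39 = 0.6092
P(Wq > t) = ρ·e^{−(μ−λ)t} = 0.6092·e^{−0.8515}
= 0.6092·0.426782 = 0.259977

Final: 0.259977


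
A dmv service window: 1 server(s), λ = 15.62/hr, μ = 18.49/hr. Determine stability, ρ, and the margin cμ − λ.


Total capacity cμ = 1·18.49 = 18.49/hr
ρ = λ/(cμ) = 15.62/18.49 = 0.8448
Stable ⇔ ρ < 1: YES
Spare capacity = cμ − λ = 18.49 − 15.62 = 2.87/hr

Final: ρ = 0.8448; stable; margin = 2.87/hr


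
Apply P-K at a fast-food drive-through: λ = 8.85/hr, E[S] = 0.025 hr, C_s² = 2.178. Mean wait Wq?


ρ = λ·E[S] = 8.85·0.025 = 0.2213
E[S²] = E[S]²(1+C_s²) = 0.025²·(1+2.178) = 0.001986
Wq = λ·E[S²]/(2(1−ρ)) = 8.85·0.001986/(2·0.7788) = 0.01129 hr

Final: 0.01129 hr


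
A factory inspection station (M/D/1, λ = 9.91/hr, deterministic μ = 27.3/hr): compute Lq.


ρ = 9.91/27.3 = 0.3630
M/D/1: Lq = ρ²/(2(1−ρ)) = 0.1318/(2·0.6370) = 0.10343

Final: 0.10343


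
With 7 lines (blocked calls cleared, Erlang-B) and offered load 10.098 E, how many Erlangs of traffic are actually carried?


B(7,10.098) = 0.413385 (Erlang-B)
Carried load = a(1 − B) = 10.098·(1 − 0.413385) = 10.098·0.586615 = 5.9236 E

Final: 5.9236 Erlangs


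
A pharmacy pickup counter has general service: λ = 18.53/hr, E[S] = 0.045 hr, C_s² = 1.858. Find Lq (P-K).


ρ = λ·E[S] = 18.53·0.045 = 0.8338
Lq = ρ²(1+C_s²)/(2(1−ρ)) = 0.6953·(1+1.858)/(2·0.1662)
= 0.6953·2.8580/0.3323 = 5.98009

Final: 5.98009


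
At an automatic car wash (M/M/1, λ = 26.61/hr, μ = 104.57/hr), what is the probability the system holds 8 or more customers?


ρ = 26.61/104.57 = 0.2545
P(N ≥ n) = ρ^n = 0.2545^8 = 0.00001758

Final: 0.00001758


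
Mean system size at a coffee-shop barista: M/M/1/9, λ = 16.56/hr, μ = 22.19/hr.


ρ = 16.56/22.19 = 0.7463
L = ρ[1 − (K+1)ρ^K + Kρ^(K+1)] / [(1−ρ)(1−ρ^(K+1))]
Numerator: 0.7463·(1 − 10·0.071800 + 9·0.053583) = 0.570343
Denominator: (0.2537)·(0.946417) = 0.240123
L = 0.570343/0.240123 = 2.3752

Final: 2.3752


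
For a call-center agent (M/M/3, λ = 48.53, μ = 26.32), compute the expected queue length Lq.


a = λ/μ = 1.8438; ρ = a/3 = 0.6146
P₀ = 0.137841
Lq = P₀·a^c·ρ / (c!·(1−ρ)²) = 0.137841·6.26864·0.6146/(6·0.14852)
= 0.59596

Final: 0.59596


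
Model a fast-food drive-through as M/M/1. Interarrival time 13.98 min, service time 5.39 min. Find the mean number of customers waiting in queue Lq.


λ = 60/13.98 = 4.2918 /hr
μ = 60/5.39 = 11.1317 /hr
ρ = λ/μ = 4.2918/11.1317 = 0.3856
Lq = ρ²/(1−ρ) = 0.1486/0.6144 = 0.2419

Final: 0.2419


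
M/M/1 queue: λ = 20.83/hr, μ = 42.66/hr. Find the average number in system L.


ρ = λ/μ = 20.83/42.66 = 0.4883
L = ρ/(1−ρ) = 0.4883/(1 − 0.4883) = 0.4883/0.5117 = 0.9542

Final: 0.9542


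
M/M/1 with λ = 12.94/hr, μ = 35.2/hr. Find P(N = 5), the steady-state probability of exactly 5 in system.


ρ = 12.94/35.2 = 0.3676
P_n = (1−ρ)·ρ^n = (1 − 0.3676)·0.3676^5 = 0.6324·0.006714 = 0.004246

Final: 0.004246


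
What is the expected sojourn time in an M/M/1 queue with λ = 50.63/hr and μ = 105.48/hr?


W = 1/(μ−λ) = 1/(105.48 − 50.63) = 1/54.85 = 0.01823 hr

Final: 0.01823 hr


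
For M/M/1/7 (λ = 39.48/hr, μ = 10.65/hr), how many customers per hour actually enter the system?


ρ = 3.7070; P_K = (1−ρ)ρ^7/(1−ρ^8) = 0.730264
λ_eff = λ(1 − P_K) = 39.48·(1 − 0.730264) = 39.48·0.269736 = 10.6492 /hr

Final: 10.6492 /hr


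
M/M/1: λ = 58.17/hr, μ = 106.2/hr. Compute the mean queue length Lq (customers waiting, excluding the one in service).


ρ = 58.17/106.2 = 0.5477
Lq = ρ²/(1−ρ) = 0.3000/0.4523 = 0.6634

Final: 0.6634


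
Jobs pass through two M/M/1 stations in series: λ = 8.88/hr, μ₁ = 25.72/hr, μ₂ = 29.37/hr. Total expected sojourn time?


Each node sees arrival rate λ = 8.88/hr (tandem ⇒ throughput preserved).
W₁ = 1/(μ₁−λ) = 1/(25.72−8.88) = 0.05938 hr
W₂ = 1/(μ₂−λ) = 1/(29.37−8.88) = 0.04880 hr
W_total = W₁ + W₂ = 0.05938 + 0.04880 = 0.10819 hr

Final: 0.10819 hr


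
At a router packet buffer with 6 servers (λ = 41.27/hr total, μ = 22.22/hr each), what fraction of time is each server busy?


ρ = λ/(cμ) = 41.27/(6·22.22) = 41.27/133.32 = 0.3096

Final: 0.3096


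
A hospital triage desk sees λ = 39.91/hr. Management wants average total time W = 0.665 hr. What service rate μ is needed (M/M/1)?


W = 1/(μ−λ) ⇒ μ − λ = 1/W = 1/0.665 = 1.5038
μ = λ + 1/W = 39.91 + 1.5038 = 41.4138 per hr

Final: 41.4138 /hr
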